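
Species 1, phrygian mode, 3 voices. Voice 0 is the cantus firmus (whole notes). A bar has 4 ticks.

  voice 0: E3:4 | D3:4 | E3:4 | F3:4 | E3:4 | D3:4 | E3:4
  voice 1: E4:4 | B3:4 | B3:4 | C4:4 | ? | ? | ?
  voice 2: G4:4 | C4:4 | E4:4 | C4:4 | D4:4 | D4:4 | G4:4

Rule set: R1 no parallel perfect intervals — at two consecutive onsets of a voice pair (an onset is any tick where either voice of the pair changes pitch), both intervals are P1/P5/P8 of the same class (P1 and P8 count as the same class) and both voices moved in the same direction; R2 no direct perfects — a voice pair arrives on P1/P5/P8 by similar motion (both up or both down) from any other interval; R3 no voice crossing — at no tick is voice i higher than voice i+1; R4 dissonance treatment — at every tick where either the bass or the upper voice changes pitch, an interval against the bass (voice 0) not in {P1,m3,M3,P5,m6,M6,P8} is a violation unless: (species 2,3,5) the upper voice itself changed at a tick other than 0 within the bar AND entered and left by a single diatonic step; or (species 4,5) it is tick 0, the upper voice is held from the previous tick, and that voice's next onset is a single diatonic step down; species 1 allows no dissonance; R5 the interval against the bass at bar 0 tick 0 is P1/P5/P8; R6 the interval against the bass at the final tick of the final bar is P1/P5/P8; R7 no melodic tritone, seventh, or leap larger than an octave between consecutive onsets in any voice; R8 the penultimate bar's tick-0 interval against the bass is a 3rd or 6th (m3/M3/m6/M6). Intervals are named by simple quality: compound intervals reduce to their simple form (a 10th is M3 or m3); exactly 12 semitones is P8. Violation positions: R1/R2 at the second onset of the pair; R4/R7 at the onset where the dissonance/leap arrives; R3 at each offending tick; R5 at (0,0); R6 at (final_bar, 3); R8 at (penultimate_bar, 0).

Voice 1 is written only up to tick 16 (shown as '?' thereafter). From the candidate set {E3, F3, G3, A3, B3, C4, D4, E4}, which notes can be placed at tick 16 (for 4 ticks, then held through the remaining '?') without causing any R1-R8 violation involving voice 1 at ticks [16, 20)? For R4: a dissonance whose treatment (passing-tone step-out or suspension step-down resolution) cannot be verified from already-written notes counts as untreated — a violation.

{C4, G3}

E3: violates R2
F3: violates R4
G3: legal
A3: violates R4
B3: violates R1
C4: legal
D4: violates R1,R4
E4: violates R3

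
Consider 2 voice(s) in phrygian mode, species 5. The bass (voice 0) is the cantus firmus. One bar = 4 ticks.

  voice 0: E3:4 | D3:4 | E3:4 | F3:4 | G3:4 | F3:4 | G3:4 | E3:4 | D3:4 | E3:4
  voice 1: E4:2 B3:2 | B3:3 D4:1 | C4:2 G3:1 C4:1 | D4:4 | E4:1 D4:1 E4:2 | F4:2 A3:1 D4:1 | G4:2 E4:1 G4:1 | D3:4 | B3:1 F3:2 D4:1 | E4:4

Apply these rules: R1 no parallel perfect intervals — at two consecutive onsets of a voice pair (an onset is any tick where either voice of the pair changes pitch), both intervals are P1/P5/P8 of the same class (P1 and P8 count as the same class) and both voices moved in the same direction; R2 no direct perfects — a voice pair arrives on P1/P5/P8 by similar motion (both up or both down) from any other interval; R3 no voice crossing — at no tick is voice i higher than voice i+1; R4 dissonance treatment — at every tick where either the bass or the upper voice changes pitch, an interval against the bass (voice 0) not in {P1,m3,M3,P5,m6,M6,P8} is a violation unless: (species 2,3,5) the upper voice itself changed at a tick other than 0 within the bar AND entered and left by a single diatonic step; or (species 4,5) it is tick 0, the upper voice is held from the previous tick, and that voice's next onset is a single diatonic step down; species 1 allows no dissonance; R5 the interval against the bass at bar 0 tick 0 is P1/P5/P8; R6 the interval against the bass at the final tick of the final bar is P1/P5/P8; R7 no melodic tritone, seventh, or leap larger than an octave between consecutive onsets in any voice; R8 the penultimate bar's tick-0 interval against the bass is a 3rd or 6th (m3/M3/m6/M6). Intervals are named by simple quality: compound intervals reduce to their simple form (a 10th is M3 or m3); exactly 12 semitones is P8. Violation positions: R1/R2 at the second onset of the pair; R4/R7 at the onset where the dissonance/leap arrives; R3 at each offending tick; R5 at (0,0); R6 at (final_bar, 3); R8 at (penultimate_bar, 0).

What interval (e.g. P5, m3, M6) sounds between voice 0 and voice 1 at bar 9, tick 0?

voice 0=E3 voice 1=E4 -> P8

P8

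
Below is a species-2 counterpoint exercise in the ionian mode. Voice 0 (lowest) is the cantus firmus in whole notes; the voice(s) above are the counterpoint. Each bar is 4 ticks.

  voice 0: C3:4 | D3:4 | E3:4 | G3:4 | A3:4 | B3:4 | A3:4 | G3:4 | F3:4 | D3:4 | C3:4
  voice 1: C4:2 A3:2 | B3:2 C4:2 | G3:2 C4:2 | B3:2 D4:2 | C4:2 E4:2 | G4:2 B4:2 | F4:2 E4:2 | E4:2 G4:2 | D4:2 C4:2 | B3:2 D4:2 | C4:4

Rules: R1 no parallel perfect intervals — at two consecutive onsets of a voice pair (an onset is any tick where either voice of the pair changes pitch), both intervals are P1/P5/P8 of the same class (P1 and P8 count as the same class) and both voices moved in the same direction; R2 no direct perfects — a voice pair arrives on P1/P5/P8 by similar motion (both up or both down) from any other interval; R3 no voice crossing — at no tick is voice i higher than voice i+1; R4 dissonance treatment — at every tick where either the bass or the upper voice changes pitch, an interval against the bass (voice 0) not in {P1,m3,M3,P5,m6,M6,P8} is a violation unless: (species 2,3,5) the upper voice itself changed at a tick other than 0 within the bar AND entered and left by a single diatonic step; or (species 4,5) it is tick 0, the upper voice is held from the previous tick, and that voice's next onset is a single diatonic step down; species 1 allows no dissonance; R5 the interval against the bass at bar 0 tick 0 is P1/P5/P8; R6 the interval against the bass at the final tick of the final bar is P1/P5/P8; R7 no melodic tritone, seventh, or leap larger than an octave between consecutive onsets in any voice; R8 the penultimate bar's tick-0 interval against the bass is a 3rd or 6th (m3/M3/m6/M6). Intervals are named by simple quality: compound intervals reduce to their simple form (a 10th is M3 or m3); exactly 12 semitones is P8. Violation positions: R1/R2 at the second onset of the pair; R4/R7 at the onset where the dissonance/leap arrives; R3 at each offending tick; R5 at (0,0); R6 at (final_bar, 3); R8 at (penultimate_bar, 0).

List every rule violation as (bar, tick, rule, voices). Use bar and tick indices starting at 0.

(1, 2, R4, (0, 1))
(6, 0, R7, (1,))
(10, 0, R1, (0, 1))

bar 0: v0=C3 v1=C4 downbeat P8
bar 1: v0=D3 v1=B3 downbeat M6
bar 2: v0=E3 v1=G3 downbeat m3
bar 3: v0=G3 v1=B3 downbeat M3
bar 4: v0=A3 v1=C4 downbeat m3
bar 5: v0=B3 v1=G4 downbeat m6
bar 6: v0=A3 v1=F4 downbeat m6
bar 7: v0=G3 v1=E4 downbeat M6
bar 8: v0=F3 v1=D4 downbeat M6
bar 9: v0=D3 v1=B3 downbeat M6
bar 10: v0=C3 v1=C4 downbeat P8
  -> R4 @ bar 1 tick 2 v(0, 1): D3/C4 m7 untreated
  -> R7 @ bar 6 tick 0 v(1,): B4->F4 leap 6st
  -> R1 @ bar 10 tick 0 v(0, 1): D3/D4 P8 -> C3/C4 P8 similar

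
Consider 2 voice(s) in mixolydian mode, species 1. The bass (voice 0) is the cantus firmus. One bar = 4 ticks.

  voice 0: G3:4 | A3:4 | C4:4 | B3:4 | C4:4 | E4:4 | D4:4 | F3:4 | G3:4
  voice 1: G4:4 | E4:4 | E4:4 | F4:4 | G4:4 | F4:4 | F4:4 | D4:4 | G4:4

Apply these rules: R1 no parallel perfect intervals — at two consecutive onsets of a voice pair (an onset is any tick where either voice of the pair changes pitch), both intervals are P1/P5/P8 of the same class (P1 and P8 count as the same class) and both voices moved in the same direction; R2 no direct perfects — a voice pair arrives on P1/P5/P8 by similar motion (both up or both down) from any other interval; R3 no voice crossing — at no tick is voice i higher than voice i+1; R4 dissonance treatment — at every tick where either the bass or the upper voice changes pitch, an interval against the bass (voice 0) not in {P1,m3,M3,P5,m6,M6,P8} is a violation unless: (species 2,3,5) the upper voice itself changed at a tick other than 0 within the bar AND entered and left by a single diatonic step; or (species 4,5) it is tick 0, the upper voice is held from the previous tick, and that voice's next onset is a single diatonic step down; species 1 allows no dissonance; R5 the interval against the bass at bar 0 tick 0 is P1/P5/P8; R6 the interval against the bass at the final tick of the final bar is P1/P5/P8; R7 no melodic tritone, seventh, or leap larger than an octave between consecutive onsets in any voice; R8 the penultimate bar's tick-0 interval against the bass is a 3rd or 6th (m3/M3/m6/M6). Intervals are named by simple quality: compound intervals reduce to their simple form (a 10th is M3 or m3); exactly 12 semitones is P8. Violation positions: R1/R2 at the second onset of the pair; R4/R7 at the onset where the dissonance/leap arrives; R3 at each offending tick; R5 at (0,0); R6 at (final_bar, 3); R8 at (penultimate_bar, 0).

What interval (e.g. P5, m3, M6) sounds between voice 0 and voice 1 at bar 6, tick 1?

voice 0=D4 voice 1=F4 -> m3

m3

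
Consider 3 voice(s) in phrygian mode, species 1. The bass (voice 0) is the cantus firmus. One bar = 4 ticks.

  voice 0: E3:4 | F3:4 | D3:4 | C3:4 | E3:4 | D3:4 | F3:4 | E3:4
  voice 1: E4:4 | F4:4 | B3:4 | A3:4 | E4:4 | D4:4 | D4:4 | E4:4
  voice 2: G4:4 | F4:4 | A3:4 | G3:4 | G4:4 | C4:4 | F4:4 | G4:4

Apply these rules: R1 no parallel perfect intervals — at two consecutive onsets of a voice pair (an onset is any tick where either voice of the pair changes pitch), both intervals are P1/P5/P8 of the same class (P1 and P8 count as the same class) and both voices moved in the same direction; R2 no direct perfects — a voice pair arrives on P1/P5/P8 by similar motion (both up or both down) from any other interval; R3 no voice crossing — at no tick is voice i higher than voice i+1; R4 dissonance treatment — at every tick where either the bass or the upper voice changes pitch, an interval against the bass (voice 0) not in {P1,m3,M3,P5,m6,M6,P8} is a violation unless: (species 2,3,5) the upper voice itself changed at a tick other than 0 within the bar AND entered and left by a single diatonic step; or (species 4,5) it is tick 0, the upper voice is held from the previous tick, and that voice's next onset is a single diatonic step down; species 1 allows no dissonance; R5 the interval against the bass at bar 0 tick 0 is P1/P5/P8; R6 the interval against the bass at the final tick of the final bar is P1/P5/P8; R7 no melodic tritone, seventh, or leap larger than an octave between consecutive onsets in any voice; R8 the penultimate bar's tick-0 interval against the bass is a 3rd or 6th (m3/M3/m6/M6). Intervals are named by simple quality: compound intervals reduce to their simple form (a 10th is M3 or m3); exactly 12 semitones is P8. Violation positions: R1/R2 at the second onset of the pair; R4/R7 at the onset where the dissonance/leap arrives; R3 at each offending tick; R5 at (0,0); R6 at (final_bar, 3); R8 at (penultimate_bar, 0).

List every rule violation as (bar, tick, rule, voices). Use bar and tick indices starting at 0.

(0, 0, R5, (0, 2))
(1, 0, R1, (0, 1))
(2, 0, R2, (0, 2))
(2, 0, R3, (1, 2))
(2, 0, R7, (1,))
(2, 1, R3, (1, 2))
(2, 2, R3, (1, 2))
(2, 3, R3, (1, 2))
(3, 0, R1, (0, 2))
(3, 0, R3, (1, 2))
(3, 1, R3, (1, 2))
(3, 2, R3, (1, 2))
(3, 3, R3, (1, 2))
(4, 0, R2, (0, 1))
(5, 0, R1, (0, 1))
(5, 0, R3, (1, 2))
(5, 0, R4, (0, 2))
(5, 1, R3, (1, 2))
(5, 2, R3, (1, 2))
(5, 3, R3, (1, 2))
(6, 0, R2, (0, 2))
(6, 0, R8, (0, 2))
(7, 3, R6, (0, 2))

bar 0: v0=E3 v1=E4 v2=G4 downbeat m3
bar 1: v0=F3 v1=F4 v2=F4 downbeat P8
bar 2: v0=D3 v1=B3 v2=A3 downbeat P5
bar 3: v0=C3 v1=A3 v2=G3 downbeat P5
bar 4: v0=E3 v1=E4 v2=G4 downbeat m3
bar 5: v0=D3 v1=D4 v2=C4 downbeat m7
bar 6: v0=F3 v1=D4 v2=F4 downbeat P8
bar 7: v0=E3 v1=E4 v2=G4 downbeat m3
  -> R5 @ bar 0 tick 0 v(0, 2): opens on m3
  -> R1 @ bar 1 tick 0 v(0, 1): E3/E4 P8 -> F3/F4 P8 similar
  -> R2 @ bar 2 tick 0 v(0, 2): F3/F4 P8 -> D3/A3 P5 similar
  -> R3 @ bar 2 tick 0 v(1, 2): B3 above A3
  -> R7 @ bar 2 tick 0 v(1,): F4->B3 leap 6st
  -> R3 @ bar 2 tick 1 v(1, 2): B3 above A3
  -> R3 @ bar 2 tick 2 v(1, 2): B3 above A3
  -> R3 @ bar 2 tick 3 v(1, 2): B3 above A3
  -> R1 @ bar 3 tick 0 v(0, 2): D3/A3 P5 -> C3/G3 P5 similar
  -> R3 @ bar 3 tick 0 v(1, 2): A3 above G3
  -> R3 @ bar 3 tick 1 v(1, 2): A3 above G3
  -> R3 @ bar 3 tick 2 v(1, 2): A3 above G3
  -> R3 @ bar 3 tick 3 v(1, 2): A3 above G3
  -> R2 @ bar 4 tick 0 v(0, 1): C3/A3 M6 -> E3/E4 P8 similar
  -> R1 @ bar 5 tick 0 v(0, 1): E3/E4 P8 -> D3/D4 P8 similar
  -> R3 @ bar 5 tick 0 v(1, 2): D4 above C4
  -> R4 @ bar 5 tick 0 v(0, 2): D3/C4 m7 untreated
  -> R3 @ bar 5 tick 1 v(1, 2): D4 above C4
  -> R3 @ bar 5 tick 2 v(1, 2): D4 above C4
  -> R3 @ bar 5 tick 3 v(1, 2): D4 above C4
  -> R2 @ bar 6 tick 0 v(0, 2): D3/C4 m7 -> F3/F4 P8 similar
  -> R8 @ bar 6 tick 0 v(0, 2): penult P8 not 3rd/6th
  -> R6 @ bar 7 tick 3 v(0, 2): closes on m3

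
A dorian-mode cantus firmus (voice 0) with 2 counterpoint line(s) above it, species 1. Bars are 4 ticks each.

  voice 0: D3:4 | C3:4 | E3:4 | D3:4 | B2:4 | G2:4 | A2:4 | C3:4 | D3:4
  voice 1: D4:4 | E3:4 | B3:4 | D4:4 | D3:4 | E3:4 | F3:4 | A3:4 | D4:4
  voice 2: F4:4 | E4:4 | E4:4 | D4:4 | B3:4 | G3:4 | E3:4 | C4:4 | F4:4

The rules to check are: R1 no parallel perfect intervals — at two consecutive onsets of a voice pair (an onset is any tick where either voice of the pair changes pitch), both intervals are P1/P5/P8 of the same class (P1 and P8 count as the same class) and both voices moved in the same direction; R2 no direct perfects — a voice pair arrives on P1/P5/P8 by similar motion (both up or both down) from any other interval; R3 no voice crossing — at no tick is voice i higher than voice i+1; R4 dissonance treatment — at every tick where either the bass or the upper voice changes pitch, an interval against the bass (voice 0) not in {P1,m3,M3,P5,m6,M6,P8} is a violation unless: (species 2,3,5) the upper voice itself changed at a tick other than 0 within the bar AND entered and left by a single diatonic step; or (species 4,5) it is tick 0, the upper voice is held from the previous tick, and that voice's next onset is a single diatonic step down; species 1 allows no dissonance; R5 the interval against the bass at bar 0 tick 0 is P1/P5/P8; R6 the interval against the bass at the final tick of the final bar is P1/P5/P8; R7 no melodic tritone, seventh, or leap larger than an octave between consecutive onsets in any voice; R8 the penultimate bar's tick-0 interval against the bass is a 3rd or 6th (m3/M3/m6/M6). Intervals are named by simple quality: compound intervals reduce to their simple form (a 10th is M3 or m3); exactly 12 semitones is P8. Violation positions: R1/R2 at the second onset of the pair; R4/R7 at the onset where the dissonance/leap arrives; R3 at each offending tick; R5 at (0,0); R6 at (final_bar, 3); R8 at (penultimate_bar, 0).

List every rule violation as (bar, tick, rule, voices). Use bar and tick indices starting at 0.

bar 0: v0=D3 v1=D4 v2=F4 downbeat m3
bar 1: v0=C3 v1=E3 v2=E4 downbeat M3
bar 2: v0=E3 v1=B3 v2=E4 downbeat P8
bar 3: v0=D3 v1=D4 v2=D4 downbeat P8
bar 4: v0=B2 v1=D3 v2=B3 downbeat P8
bar 5: v0=G2 v1=E3 v2=G3 downbeat P8
bar 6: v0=A2 v1=F3 v2=E3 downbeat P5
bar 7: v0=C3 v1=A3 v2=C4 downbeat P8
bar 8: v0=D3 v1=D4 v2=F4 downbeat m3
  -> R5 @ bar 0 tick 0 v(0, 2): opens on m3
  -> R2 @ bar 1 tick 0 v(1, 2): D4/F4 m3 -> E3/E4 P8 similar
  -> R7 @ bar 1 tick 0 v(1,): D4->E3 leap 10st
  -> R2 @ bar 2 tick 0 v(0, 1): C3/E3 M3 -> E3/B3 P5 similar
  -> R1 @ bar 3 tick 0 v(0, 2): E3/E4 P8 -> D3/D4 P8 similar
  -> R1 @ bar 4 tick 0 v(0, 2): D3/D4 P8 -> B2/B3 P8 similar
  -> R1 @ bar 5 tick 0 v(0, 2): B2/B3 P8 -> G2/G3 P8 similar
  -> R3 @ bar 6 tick 0 v(1, 2): F3 above E3
  -> R3 @ bar 6 tick 1 v(1, 2): F3 above E3
  -> R3 @ bar 6 tick 2 v(1, 2): F3 above E3
  -> R3 @ bar 6 tick 3 v(1, 2): F3 above E3
  -> R2 @ bar 7 tick 0 v(0, 2): A2/E3 P5 -> C3/C4 P8 similar
  -> R8 @ bar 7 tick 0 v(0, 2): penult P8 not 3rd/6th
  -> R2 @ bar 8 tick 0 v(0, 1): C3/A3 M6 -> D3/D4 P8 similar
  -> R6 @ bar 8 tick 3 v(0, 2): closes on m3

(0, 0, R5, (0, 2))
(1, 0, R2, (1, 2))
(1, 0, R7, (1,))
(2, 0, R2, (0, 1))
(3, 0, R1, (0, 2))
(4, 0, R1, (0, 2))
(5, 0, R1, (0, 2))
(6, 0, R3, (1, 2))
(6, 1, R3, (1, 2))
(6, 2, R3, (1, 2))
(6, 3, R3, (1, 2))
(7, 0, R2, (0, 2))
(7, 0, R8, (0, 2))
(8, 0, R2, (0, 1))
(8, 3, R6, (0, 2))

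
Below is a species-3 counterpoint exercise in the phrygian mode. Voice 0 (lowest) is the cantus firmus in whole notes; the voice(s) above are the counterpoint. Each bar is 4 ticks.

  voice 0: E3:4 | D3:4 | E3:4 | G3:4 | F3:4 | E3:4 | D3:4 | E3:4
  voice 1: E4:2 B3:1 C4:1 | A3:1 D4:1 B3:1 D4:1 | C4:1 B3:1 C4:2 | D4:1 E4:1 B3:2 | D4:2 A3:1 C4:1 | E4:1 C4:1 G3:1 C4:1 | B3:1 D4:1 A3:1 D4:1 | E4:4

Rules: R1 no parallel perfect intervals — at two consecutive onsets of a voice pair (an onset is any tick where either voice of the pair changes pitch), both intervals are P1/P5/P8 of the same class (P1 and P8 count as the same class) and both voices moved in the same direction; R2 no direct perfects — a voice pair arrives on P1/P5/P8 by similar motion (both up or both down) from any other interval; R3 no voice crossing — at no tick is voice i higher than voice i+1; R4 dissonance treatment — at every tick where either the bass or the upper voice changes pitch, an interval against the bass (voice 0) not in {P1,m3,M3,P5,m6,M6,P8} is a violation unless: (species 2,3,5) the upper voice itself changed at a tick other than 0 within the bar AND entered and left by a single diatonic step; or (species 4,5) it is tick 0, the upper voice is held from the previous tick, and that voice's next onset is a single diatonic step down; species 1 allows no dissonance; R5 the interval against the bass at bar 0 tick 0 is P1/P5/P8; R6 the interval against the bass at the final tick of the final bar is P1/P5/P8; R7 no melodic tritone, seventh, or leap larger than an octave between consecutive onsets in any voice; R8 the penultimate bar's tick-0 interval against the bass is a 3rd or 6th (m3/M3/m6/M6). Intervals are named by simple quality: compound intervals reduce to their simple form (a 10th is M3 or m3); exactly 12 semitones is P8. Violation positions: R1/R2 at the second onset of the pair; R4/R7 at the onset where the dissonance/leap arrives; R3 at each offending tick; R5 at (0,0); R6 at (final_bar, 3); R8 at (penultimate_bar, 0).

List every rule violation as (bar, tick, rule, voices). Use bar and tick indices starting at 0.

bar 0: v0=E3 v1=E4 downbeat P8
bar 1: v0=D3 v1=A3 downbeat P5
bar 2: v0=E3 v1=C4 downbeat m6
bar 3: v0=G3 v1=D4 downbeat P5
bar 4: v0=F3 v1=D4 downbeat M6
bar 5: v0=E3 v1=E4 downbeat P8
bar 6: v0=D3 v1=B3 downbeat M6
bar 7: v0=E3 v1=E4 downbeat P8
  -> R2 @ bar 1 tick 0 v(0, 1): E3/C4 m6 -> D3/A3 P5 similar
  -> R2 @ bar 3 tick 0 v(0, 1): E3/C4 m6 -> G3/D4 P5 similar
  -> R1 @ bar 7 tick 0 v(0, 1): D3/D4 P8 -> E3/E4 P8 similar

(1, 0, R2, (0, 1))
(3, 0, R2, (0, 1))
(7, 0, R1, (0, 1))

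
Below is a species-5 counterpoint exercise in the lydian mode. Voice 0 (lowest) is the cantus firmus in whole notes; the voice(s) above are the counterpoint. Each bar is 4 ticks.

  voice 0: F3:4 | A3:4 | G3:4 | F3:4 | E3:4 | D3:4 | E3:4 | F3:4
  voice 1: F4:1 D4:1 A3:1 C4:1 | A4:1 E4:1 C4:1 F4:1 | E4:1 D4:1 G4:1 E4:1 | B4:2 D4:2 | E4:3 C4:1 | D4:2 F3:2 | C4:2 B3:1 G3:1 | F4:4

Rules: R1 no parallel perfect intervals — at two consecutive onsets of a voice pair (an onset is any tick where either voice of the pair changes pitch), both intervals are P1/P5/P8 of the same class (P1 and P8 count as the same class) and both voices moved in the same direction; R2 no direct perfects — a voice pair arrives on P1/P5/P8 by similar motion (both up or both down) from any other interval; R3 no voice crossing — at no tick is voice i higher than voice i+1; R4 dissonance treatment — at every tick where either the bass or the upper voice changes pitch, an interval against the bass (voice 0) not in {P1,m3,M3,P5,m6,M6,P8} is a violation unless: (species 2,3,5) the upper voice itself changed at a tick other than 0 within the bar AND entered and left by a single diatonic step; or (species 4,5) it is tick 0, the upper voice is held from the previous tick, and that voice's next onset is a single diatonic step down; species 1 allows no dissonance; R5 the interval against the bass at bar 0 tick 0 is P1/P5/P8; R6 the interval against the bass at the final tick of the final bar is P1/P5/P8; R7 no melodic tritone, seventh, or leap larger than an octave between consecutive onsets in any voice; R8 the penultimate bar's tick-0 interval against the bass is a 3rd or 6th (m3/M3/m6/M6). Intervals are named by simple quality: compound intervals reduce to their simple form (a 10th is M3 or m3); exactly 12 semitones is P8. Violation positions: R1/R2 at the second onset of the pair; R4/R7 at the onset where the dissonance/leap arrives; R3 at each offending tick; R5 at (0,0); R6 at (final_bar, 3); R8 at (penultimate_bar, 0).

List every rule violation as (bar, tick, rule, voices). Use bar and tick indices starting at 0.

bar 0: v0=F3 v1=F4 downbeat P8
bar 1: v0=A3 v1=A4 downbeat P8
bar 2: v0=G3 v1=E4 downbeat M6
bar 3: v0=F3 v1=B4 downbeat TT
bar 4: v0=E3 v1=E4 downbeat P8
bar 5: v0=D3 v1=D4 downbeat P8
bar 6: v0=E3 v1=C4 downbeat m6
bar 7: v0=F3 v1=F4 downbeat P8
  -> R2 @ bar 1 tick 0 v(0, 1): F3/C4 P5 -> A3/A4 P8 similar
  -> R4 @ bar 3 tick 0 v(0, 1): F3/B4 TT untreated
  -> R2 @ bar 7 tick 0 v(0, 1): E3/G3 m3 -> F3/F4 P8 similar
  -> R7 @ bar 7 tick 0 v(1,): G3->F4 leap 10st

(1, 0, R2, (0, 1))
(3, 0, R4, (0, 1))
(7, 0, R2, (0, 1))
(7, 0, R7, (1,))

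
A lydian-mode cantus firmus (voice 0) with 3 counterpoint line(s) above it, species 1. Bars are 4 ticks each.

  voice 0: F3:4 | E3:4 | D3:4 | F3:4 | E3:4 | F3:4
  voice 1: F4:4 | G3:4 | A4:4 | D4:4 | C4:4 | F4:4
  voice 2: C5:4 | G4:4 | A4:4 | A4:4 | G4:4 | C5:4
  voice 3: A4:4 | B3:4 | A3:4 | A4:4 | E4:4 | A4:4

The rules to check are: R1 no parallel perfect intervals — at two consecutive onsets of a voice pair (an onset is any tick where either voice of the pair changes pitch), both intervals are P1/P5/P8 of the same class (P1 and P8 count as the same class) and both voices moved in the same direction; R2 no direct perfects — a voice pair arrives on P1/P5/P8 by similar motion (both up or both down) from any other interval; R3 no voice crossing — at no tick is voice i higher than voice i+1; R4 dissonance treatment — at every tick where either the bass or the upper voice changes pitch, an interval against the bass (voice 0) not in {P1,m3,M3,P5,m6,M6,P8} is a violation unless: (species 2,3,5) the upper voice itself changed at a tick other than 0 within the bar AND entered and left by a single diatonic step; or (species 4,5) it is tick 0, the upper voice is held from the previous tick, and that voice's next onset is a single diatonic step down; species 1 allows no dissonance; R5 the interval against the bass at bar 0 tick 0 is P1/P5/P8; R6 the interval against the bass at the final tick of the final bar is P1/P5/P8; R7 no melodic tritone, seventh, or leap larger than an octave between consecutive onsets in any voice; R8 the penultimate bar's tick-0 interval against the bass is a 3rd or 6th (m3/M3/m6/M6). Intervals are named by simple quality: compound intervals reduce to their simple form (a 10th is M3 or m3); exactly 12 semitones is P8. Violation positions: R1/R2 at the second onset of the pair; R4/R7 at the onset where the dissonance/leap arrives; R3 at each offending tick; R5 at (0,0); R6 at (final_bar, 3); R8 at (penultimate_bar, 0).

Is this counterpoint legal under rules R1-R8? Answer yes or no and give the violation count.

No (35 violations)

bar 0: v0=F3 v1=F4 v2=C5 v3=A4 (M3)
bar 1: v0=E3 v1=G3 v2=G4 v3=B3 (P5)
bar 2: v0=D3 v1=A4 v2=A4 v3=A3 (P5)
bar 3: v0=F3 v1=D4 v2=A4 v3=A4 (M3)
bar 4: v0=E3 v1=C4 v2=G4 v3=E4 (P8)
bar 5: v0=F3 v1=F4 v2=C5 v3=A4 (M3)
  R3 @ bar0.0: C5 above A4
  R5 @ bar0.0: opens on M3
  R3 @ bar0.1: C5 above A4
  R3 @ bar0.2: C5 above A4
  R3 @ bar0.3: C5 above A4
  R2 @ bar1.0: F3/A4 M3 -> E3/B3 P5 similar
  R2 @ bar1.0: F4/C5 P5 -> G3/G4 P8 similar
  R3 @ bar1.0: G4 above B3
  R7 @ bar1.0: F4->G3 leap 10st
  R7 @ bar1.0: A4->B3 leap 10st
  R3 @ bar1.1: G4 above B3
  R3 @ bar1.2: G4 above B3
  R3 @ bar1.3: G4 above B3
  R1 @ bar2.0: E3/B3 P5 -> D3/A3 P5 similar
  R1 @ bar2.0: G3/G4 P8 -> A4/A4 P1 similar
  R3 @ bar2.0: A4 above A3
  R7 @ bar2.0: G3->A4 leap 14st
  R3 @ bar2.1: A4 above A3
  R3 @ bar2.2: A4 above A3
  R3 @ bar2.3: A4 above A3
  R1 @ bar4.0: D4/A4 P5 -> C4/G4 P5 similar
  R2 @ bar4.0: F3/A4 M3 -> E3/E4 P8 similar
  R3 @ bar4.0: G4 above E4
  R8 @ bar4.0: penult P8 not 3rd/6th
  R3 @ bar4.1: G4 above E4
  R3 @ bar4.2: G4 above E4
  R3 @ bar4.3: G4 above E4
  R1 @ bar5.0: C4/G4 P5 -> F4/C5 P5 similar
  R2 @ bar5.0: E3/C4 m6 -> F3/F4 P8 similar
  R2 @ bar5.0: E3/G4 m3 -> F3/C5 P5 similar
  R3 @ bar5.0: C5 above A4
  R3 @ bar5.1: C5 above A4
  R3 @ bar5.2: C5 above A4
  R3 @ bar5.3: C5 above A4
  R6 @ bar5.3: closes on M3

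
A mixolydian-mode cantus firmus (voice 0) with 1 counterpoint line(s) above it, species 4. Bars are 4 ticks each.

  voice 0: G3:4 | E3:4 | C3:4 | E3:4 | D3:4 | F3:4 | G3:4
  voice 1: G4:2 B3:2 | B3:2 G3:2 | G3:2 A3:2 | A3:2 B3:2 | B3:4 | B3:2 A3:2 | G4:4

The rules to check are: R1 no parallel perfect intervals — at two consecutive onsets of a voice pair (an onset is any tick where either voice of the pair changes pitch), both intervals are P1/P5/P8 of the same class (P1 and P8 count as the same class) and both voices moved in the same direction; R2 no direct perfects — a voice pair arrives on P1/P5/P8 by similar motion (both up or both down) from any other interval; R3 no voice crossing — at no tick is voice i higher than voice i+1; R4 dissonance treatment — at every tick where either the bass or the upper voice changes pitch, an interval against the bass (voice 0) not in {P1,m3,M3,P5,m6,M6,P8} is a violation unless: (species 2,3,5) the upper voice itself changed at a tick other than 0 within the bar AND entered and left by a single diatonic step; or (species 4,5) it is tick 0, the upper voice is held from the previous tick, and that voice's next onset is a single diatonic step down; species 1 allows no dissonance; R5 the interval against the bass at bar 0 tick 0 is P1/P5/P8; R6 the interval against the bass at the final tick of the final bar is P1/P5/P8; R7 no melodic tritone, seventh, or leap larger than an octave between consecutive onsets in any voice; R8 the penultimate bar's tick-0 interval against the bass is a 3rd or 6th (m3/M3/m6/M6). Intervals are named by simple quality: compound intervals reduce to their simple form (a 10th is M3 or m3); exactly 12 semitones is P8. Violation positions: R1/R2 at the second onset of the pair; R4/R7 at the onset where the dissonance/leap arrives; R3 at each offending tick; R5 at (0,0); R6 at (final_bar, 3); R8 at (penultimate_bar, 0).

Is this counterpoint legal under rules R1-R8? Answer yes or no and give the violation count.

bar 0: v0=G3 v1=G4 (P8)
bar 1: v0=E3 v1=B3 (P5)
bar 2: v0=C3 v1=G3 (P5)
bar 3: v0=E3 v1=A3 (P4)
bar 4: v0=D3 v1=B3 (M6)
bar 5: v0=F3 v1=B3 (TT)
bar 6: v0=G3 v1=G4 (P8)
  R4 @ bar3.0: E3/A3 P4 untreated
  R8 @ bar5.0: penult TT not 3rd/6th
  R2 @ bar6.0: F3/A3 M3 -> G3/G4 P8 similar
  R7 @ bar6.0: A3->G4 leap 10st

No (4 violations)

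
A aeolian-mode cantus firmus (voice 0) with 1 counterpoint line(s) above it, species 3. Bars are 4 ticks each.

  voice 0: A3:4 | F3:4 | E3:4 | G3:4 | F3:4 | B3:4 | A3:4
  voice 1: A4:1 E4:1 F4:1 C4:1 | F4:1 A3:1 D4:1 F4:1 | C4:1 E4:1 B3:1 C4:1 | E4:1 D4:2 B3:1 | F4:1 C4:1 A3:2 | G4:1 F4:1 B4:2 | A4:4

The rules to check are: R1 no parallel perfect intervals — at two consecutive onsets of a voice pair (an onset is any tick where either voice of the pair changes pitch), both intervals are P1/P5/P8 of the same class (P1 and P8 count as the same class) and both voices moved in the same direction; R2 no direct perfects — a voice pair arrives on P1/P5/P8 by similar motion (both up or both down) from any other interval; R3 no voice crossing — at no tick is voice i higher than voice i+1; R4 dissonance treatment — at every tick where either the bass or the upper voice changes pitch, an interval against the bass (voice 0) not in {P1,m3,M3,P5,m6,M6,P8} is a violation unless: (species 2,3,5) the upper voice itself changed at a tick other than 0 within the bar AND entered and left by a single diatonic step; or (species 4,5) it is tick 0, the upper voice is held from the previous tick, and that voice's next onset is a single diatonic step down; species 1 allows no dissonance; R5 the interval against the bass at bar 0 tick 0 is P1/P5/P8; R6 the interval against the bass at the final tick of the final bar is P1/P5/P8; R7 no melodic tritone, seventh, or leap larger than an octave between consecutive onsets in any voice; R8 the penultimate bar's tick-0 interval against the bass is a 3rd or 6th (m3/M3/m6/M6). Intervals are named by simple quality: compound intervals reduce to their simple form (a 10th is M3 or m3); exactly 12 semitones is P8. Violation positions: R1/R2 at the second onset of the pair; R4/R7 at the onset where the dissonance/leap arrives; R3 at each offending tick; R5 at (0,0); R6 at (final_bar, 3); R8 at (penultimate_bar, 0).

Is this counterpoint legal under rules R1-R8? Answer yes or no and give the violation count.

bar 0: v0=A3 v1=A4 (P8)
bar 1: v0=F3 v1=F4 (P8)
bar 2: v0=E3 v1=C4 (m6)
bar 3: v0=G3 v1=E4 (M6)
bar 4: v0=F3 v1=F4 (P8)
bar 5: v0=B3 v1=G4 (m6)
bar 6: v0=A3 v1=A4 (P8)
  R7 @ bar4.0: B3->F4 leap 6st
  R7 @ bar5.0: F3->B3 leap 6st
  R7 @ bar5.0: A3->G4 leap 10st
  R4 @ bar5.1: B3/F4 TT untreated
  R7 @ bar5.2: F4->B4 leap 6st
  R1 @ bar6.0: B3/B4 P8 -> A3/A4 P8 similar

No (6 violations)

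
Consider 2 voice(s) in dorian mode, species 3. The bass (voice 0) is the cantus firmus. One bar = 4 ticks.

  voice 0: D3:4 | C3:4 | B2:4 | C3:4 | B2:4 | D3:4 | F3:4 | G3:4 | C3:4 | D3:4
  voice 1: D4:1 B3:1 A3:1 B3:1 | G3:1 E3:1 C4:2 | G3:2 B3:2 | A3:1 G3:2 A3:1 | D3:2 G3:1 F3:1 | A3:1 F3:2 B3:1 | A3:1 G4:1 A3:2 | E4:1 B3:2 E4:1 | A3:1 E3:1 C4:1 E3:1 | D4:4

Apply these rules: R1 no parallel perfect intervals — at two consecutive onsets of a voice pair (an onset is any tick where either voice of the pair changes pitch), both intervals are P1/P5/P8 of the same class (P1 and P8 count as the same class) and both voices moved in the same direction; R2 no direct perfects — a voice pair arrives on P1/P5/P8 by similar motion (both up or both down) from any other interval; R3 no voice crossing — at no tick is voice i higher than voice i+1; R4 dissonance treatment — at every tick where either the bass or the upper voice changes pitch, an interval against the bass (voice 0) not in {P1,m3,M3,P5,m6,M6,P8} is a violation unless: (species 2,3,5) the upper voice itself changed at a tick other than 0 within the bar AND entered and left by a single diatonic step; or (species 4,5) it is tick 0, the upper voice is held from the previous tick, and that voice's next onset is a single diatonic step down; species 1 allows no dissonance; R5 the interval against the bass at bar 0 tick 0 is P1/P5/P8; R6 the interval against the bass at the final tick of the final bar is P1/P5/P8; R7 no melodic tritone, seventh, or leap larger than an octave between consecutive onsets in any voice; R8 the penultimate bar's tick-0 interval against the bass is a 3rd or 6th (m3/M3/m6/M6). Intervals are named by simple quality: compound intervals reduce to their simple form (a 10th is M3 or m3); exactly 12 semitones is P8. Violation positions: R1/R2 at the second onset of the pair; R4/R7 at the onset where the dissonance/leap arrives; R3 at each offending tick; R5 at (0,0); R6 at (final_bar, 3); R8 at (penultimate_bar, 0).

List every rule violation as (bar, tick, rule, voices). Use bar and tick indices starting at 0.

(1, 0, R2, (0, 1))
(4, 3, R4, (0, 1))
(5, 0, R2, (0, 1))
(5, 3, R7, (1,))
(6, 1, R4, (0, 1))
(6, 1, R7, (1,))
(6, 2, R7, (1,))
(9, 0, R2, (0, 1))
(9, 0, R7, (1,))

bar 0: v0=D3 v1=D4 downbeat P8
bar 1: v0=C3 v1=G3 downbeat P5
bar 2: v0=B2 v1=G3 downbeat m6
bar 3: v0=C3 v1=A3 downbeat M6
bar 4: v0=B2 v1=D3 downbeat m3
bar 5: v0=D3 v1=A3 downbeat P5
bar 6: v0=F3 v1=A3 downbeat M3
bar 7: v0=G3 v1=E4 downbeat M6
bar 8: v0=C3 v1=A3 downbeat M6
bar 9: v0=D3 v1=D4 downbeat P8
  -> R2 @ bar 1 tick 0 v(0, 1): D3/B3 M6 -> C3/G3 P5 similar
  -> R4 @ bar 4 tick 3 v(0, 1): B2/F3 TT untreated
  -> R2 @ bar 5 tick 0 v(0, 1): B2/F3 TT -> D3/A3 P5 similar
  -> R7 @ bar 5 tick 3 v(1,): F3->B3 leap 6st
  -> R4 @ bar 6 tick 1 v(0, 1): F3/G4 M2 untreated
  -> R7 @ bar 6 tick 1 v(1,): A3->G4 leap 10st
  -> R7 @ bar 6 tick 2 v(1,): G4->A3 leap 10st
  -> R2 @ bar 9 tick 0 v(0, 1): C3/E3 M3 -> D3/D4 P8 similar
  -> R7 @ bar 9 tick 0 v(1,): E3->D4 leap 10st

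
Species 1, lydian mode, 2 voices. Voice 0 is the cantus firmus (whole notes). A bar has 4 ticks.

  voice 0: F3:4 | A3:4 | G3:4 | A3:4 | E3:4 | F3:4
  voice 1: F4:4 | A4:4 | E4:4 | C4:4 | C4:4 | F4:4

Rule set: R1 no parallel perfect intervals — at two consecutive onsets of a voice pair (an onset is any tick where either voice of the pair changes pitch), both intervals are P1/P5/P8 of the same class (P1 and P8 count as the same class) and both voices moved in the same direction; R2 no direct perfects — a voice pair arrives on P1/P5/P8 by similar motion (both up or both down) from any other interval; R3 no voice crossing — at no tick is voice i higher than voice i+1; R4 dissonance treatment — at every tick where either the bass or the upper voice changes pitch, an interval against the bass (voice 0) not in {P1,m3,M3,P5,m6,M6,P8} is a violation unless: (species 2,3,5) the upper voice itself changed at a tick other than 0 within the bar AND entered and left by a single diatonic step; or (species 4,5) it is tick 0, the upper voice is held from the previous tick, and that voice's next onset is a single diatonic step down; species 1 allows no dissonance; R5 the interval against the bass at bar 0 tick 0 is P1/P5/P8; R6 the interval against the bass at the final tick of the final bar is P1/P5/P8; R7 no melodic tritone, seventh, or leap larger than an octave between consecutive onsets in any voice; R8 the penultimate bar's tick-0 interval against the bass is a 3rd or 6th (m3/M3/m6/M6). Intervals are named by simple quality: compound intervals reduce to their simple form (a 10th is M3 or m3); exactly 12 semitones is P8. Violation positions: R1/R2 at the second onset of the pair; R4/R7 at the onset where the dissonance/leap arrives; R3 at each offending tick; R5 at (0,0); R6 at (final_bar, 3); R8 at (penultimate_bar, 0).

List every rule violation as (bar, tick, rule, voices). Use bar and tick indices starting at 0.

bar 0: v0=F3 v1=F4 downbeat P8
bar 1: v0=A3 v1=A4 downbeat P8
bar 2: v0=G3 v1=E4 downbeat M6
bar 3: v0=A3 v1=C4 downbeat m3
bar 4: v0=E3 v1=C4 downbeat m6
bar 5: v0=F3 v1=F4 downbeat P8
  -> R1 @ bar 1 tick 0 v(0, 1): F3/F4 P8 -> A3/A4 P8 similar
  -> R2 @ bar 5 tick 0 v(0, 1): E3/C4 m6 -> F3/F4 P8 similar

(1, 0, R1, (0, 1))
(5, 0, R2, (0, 1))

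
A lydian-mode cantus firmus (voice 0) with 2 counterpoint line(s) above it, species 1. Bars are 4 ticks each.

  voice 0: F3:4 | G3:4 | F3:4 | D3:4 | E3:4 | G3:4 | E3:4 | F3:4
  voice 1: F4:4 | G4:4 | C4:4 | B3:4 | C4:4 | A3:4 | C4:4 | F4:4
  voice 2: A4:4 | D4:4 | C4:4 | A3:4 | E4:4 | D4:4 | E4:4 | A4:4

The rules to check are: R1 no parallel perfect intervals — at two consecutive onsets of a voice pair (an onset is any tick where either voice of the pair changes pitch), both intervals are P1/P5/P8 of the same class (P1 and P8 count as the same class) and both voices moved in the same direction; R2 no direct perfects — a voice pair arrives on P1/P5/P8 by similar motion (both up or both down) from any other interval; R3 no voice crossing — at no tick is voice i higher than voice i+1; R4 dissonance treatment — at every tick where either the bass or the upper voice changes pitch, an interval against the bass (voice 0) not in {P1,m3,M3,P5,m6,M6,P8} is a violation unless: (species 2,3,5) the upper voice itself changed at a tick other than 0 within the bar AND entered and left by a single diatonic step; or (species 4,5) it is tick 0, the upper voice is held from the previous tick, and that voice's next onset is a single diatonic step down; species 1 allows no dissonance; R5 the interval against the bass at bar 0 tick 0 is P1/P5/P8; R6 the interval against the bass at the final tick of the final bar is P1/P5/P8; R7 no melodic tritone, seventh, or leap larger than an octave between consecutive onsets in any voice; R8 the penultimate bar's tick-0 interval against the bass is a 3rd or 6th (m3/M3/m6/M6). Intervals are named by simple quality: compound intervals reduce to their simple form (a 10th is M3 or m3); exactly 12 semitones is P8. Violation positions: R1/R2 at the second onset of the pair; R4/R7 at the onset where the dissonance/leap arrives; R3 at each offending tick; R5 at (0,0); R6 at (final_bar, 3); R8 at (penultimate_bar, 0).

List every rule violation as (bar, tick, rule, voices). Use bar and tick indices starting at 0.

bar 0: v0=F3 v1=F4 v2=A4 downbeat M3
bar 1: v0=G3 v1=G4 v2=D4 downbeat P5
bar 2: v0=F3 v1=C4 v2=C4 downbeat P5
bar 3: v0=D3 v1=B3 v2=A3 downbeat P5
bar 4: v0=E3 v1=C4 v2=E4 downbeat P8
bar 5: v0=G3 v1=A3 v2=D4 downbeat P5
bar 6: v0=E3 v1=C4 v2=E4 downbeat P8
bar 7: v0=F3 v1=F4 v2=A4 downbeat M3
  -> R5 @ bar 0 tick 0 v(0, 2): opens on M3
  -> R1 @ bar 1 tick 0 v(0, 1): F3/F4 P8 -> G3/G4 P8 similar
  -> R3 @ bar 1 tick 0 v(1, 2): G4 above D4
  -> R3 @ bar 1 tick 1 v(1, 2): G4 above D4
  -> R3 @ bar 1 tick 2 v(1, 2): G4 above D4
  -> R3 @ bar 1 tick 3 v(1, 2): G4 above D4
  -> R1 @ bar 2 tick 0 v(0, 2): G3/D4 P5 -> F3/C4 P5 similar
  -> R2 @ bar 2 tick 0 v(0, 1): G3/G4 P8 -> F3/C4 P5 similar
  -> R2 @ bar 2 tick 0 v(1, 2): G4/D4 P4 -> C4/C4 P1 similar
  -> R1 @ bar 3 tick 0 v(0, 2): F3/C4 P5 -> D3/A3 P5 similar
  -> R3 @ bar 3 tick 0 v(1, 2): B3 above A3
  -> R3 @ bar 3 tick 1 v(1, 2): B3 above A3
  -> R3 @ bar 3 tick 2 v(1, 2): B3 above A3
  -> R3 @ bar 3 tick 3 v(1, 2): B3 above A3
  -> R2 @ bar 4 tick 0 v(0, 2): D3/A3 P5 -> E3/E4 P8 similar
  -> R4 @ bar 5 tick 0 v(0, 1): G3/A3 M2 untreated
  -> R8 @ bar 6 tick 0 v(0, 2): penult P8 not 3rd/6th
  -> R2 @ bar 7 tick 0 v(0, 1): E3/C4 m6 -> F3/F4 P8 similar
  -> R6 @ bar 7 tick 3 v(0, 2): closes on M3

(0, 0, R5, (0, 2))
(1, 0, R1, (0, 1))
(1, 0, R3, (1, 2))
(1, 1, R3, (1, 2))
(1, 2, R3, (1, 2))
(1, 3, R3, (1, 2))
(2, 0, R1, (0, 2))
(2, 0, R2, (0, 1))
(2, 0, R2, (1, 2))
(3, 0, R1, (0, 2))
(3, 0, R3, (1, 2))
(3, 1, R3, (1, 2))
(3, 2, R3, (1, 2))
(3, 3, R3, (1, 2))
(4, 0, R2, (0, 2))
(5, 0, R4, (0, 1))
(6, 0, R8, (0, 2))
(7, 0, R2, (0, 1))
(7, 3, R6, (0, 2))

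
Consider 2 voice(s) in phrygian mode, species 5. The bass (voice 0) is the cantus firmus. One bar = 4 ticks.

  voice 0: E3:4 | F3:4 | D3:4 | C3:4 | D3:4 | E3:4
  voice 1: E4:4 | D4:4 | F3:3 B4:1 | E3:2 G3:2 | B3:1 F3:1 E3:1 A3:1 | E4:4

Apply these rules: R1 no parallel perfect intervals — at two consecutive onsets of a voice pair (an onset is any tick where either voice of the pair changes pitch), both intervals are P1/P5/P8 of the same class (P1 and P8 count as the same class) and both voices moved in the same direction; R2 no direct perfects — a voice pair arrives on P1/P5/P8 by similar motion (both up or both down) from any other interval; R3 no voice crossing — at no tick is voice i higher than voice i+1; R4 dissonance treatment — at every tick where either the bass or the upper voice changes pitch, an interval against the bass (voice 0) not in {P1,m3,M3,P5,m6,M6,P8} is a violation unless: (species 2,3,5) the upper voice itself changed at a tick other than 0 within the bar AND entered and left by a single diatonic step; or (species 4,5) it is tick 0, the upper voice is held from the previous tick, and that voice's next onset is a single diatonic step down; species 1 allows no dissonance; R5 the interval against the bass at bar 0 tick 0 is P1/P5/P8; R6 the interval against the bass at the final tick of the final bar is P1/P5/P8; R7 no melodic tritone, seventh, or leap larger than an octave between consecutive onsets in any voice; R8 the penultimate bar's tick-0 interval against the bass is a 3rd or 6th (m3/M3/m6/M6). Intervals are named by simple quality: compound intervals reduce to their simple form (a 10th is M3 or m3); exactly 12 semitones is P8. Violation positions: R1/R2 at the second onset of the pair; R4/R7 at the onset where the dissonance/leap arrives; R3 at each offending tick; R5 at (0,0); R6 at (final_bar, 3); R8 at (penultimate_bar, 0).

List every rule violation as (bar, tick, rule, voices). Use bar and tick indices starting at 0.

(2, 3, R7, (1,))
(3, 0, R7, (1,))
(4, 1, R7, (1,))
(4, 2, R4, (0, 1))
(5, 0, R2, (0, 1))

bar 0: v0=E3 v1=E4 downbeat P8
bar 1: v0=F3 v1=D4 downbeat M6
bar 2: v0=D3 v1=F3 downbeat m3
bar 3: v0=C3 v1=E3 downbeat M3
bar 4: v0=D3 v1=B3 downbeat M6
bar 5: v0=E3 v1=E4 downbeat P8
  -> R7 @ bar 2 tick 3 v(1,): F3->B4 leap 18st
  -> R7 @ bar 3 tick 0 v(1,): B4->E3 leap 19st
  -> R7 @ bar 4 tick 1 v(1,): B3->F3 leap 6st
  -> R4 @ bar 4 tick 2 v(0, 1): D3/E3 M2 untreated
  -> R2 @ bar 5 tick 0 v(0, 1): D3/A3 P5 -> E3/E4 P8 similar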